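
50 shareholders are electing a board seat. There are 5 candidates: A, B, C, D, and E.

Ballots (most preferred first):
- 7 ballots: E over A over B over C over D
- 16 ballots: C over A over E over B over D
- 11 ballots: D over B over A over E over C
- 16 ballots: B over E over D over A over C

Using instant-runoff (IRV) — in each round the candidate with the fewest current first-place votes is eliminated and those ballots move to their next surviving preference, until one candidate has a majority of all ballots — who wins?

Round 1: A 0, B 16, C 16, D 11, E 7. A eliminated.
Round 2: B 16, C 16, D 11, E 7. E eliminated.
Round 3: B 23, C 16, D 11. D eliminated.
Round 4: B 34, C 16. B has a majority (≥26).

B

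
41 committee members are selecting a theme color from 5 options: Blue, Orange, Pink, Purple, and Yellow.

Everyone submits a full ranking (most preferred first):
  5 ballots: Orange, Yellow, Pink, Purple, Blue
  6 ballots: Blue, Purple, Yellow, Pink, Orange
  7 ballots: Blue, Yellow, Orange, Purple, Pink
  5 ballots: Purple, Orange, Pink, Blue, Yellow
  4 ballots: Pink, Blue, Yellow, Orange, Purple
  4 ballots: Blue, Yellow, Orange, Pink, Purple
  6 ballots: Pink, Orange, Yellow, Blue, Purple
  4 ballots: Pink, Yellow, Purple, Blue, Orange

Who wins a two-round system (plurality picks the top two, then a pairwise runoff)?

Pink

Round 1 first-place votes: Blue 17, Orange 5, Pink 14, Purple 5, Yellow 0. Blue and Pink advance.
Runoff: Blue is ranked above Pink on 17 ballots, Pink above Blue on 24.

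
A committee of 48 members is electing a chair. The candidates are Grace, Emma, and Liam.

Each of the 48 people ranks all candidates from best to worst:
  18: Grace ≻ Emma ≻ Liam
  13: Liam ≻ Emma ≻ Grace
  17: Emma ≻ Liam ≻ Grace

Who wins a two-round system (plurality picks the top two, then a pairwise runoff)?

Emma

Round 1 first-place votes: Grace 18, Emma 17, Liam 13. Grace and Emma advance.
Runoff: Grace is ranked above Emma on 18 ballots, Emma above Grace on 30.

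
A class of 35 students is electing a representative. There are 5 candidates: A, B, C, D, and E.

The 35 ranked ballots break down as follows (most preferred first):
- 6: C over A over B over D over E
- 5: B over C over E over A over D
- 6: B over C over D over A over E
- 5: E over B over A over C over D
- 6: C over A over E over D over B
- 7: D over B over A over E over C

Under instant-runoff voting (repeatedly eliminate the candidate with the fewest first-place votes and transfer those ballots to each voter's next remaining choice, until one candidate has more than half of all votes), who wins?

Round 1: A 0, B 11, C 12, D 7, E 5. A eliminated.
Round 2: B 11, C 12, D 7, E 5. E eliminated.
Round 3: B 16, C 12, D 7. D eliminated.
Round 4: B 23, C 12. B has a majority (≥18).

B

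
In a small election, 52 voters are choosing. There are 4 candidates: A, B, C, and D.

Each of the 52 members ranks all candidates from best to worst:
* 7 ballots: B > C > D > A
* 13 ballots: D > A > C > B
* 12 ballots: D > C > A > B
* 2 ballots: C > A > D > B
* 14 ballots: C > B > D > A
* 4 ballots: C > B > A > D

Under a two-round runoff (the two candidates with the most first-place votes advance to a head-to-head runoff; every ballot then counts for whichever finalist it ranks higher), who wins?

Round 1 first-place votes: A 0, B 7, C 20, D 25. D and C advance.
Runoff: D is ranked above C on 25 ballots, C above D on 27.

C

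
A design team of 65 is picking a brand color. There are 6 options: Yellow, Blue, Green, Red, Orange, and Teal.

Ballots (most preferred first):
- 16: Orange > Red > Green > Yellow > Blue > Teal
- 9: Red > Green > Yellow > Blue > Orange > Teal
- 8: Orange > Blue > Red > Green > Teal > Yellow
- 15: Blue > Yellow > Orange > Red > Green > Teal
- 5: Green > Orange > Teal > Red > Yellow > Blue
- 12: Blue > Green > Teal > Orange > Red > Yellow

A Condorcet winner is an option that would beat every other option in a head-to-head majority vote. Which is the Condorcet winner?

Blue

Blue vs Yellow: 35–30
Blue vs Green: 35–30
Blue vs Red: 35–30
Blue vs Orange: 36–29
Blue vs Teal: 60–5
Blue beats every other option.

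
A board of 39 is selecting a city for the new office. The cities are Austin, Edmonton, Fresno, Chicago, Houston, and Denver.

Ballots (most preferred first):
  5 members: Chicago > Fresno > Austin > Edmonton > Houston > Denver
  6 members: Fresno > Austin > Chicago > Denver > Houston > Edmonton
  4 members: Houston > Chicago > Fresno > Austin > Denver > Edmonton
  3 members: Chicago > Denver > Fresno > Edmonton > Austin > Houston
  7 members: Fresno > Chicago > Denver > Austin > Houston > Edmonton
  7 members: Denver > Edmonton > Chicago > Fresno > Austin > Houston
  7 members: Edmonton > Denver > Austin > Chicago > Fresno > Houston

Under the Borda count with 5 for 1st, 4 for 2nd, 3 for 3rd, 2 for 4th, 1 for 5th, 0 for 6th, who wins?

Chicago

Austin: 5×3 + 6×4 + 4×2 + 3×1 + 7×2 + 7×1 + 7×3 = 92
Edmonton: 5×2 + 6×0 + 4×0 + 3×2 + 7×0 + 7×4 + 7×5 = 79
Fresno: 5×4 + 6×5 + 4×3 + 3×3 + 7×5 + 7×2 + 7×1 = 127
Chicago: 5×5 + 6×3 + 4×4 + 3×5 + 7×4 + 7×3 + 7×2 = 137
Houston: 5×1 + 6×1 + 4×5 + 3×0 + 7×1 + 7×0 + 7×0 = 38
Denver: 5×0 + 6×2 + 4×1 + 3×4 + 7×3 + 7×5 + 7×4 = 112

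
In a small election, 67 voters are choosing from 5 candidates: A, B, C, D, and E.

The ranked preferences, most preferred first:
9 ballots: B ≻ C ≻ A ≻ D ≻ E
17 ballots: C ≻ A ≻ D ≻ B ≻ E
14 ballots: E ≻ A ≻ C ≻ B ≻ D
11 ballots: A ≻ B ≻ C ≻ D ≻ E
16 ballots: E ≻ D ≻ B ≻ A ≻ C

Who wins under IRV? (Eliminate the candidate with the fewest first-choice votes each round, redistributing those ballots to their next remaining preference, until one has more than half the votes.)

C

Round 1: A 11, B 9, C 17, D 0, E 30. D eliminated.
Round 2: A 11, B 9, C 17, E 30. B eliminated.
Round 3: A 11, C 26, E 30. A eliminated.
Round 4: C 37, E 30. C has a majority (≥34).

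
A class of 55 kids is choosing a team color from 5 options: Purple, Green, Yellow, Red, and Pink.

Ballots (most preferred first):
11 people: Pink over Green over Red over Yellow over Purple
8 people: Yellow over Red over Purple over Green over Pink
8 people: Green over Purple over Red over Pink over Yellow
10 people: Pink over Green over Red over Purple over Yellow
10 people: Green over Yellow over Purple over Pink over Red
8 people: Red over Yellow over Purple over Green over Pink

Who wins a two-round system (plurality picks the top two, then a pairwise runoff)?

Green

Round 1 first-place votes: Purple 0, Green 18, Yellow 8, Red 8, Pink 21. Pink and Green advance.
Runoff: Pink is ranked above Green on 21 ballots, Green above Pink on 34.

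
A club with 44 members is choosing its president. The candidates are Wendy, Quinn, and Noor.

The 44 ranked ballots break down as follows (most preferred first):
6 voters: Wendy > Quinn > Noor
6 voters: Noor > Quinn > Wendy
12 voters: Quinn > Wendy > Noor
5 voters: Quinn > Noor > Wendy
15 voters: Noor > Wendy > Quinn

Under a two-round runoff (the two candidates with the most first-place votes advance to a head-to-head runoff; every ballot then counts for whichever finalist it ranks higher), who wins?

Quinn

Round 1 first-place votes: Wendy 6, Quinn 17, Noor 21. Noor and Quinn advance.
Runoff: Noor is ranked above Quinn on 21 ballots, Quinn above Noor on 23.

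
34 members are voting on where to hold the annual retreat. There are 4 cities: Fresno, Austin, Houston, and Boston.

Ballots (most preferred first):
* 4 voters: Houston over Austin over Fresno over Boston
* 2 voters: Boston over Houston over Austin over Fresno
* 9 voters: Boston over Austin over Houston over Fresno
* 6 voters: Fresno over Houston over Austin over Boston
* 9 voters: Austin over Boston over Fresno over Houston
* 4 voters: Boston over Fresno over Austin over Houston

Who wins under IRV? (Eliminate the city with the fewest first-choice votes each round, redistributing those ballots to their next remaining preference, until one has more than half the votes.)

Round 1: Fresno 6, Austin 9, Houston 4, Boston 15. Houston eliminated.
Round 2: Fresno 6, Austin 13, Boston 15. Fresno eliminated.
Round 3: Austin 19, Boston 15. Austin has a majority (≥18).

Austin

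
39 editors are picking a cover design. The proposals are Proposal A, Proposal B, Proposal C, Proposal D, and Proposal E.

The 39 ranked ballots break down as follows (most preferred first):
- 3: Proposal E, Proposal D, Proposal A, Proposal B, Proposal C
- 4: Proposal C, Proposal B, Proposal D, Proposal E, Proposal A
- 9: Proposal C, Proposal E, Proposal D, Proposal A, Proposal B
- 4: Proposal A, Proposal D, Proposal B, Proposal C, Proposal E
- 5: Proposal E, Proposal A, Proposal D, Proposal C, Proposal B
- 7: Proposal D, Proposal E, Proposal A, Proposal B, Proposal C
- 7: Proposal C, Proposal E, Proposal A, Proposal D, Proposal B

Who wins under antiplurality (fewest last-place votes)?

Last-place votes: Proposal A 4, Proposal B 21, Proposal C 10, Proposal D 0, Proposal E 4.

Proposal D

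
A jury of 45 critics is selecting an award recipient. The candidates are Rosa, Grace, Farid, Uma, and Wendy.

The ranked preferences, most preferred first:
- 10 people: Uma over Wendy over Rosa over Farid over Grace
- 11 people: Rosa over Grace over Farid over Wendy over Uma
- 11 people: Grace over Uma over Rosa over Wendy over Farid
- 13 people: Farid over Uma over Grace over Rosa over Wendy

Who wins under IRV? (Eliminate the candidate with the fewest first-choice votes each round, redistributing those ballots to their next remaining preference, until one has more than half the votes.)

Rosa

Round 1: Rosa 11, Grace 11, Farid 13, Uma 10, Wendy 0. Wendy eliminated.
Round 2: Rosa 11, Grace 11, Farid 13, Uma 10. Uma eliminated.
Round 3: Rosa 21, Grace 11, Farid 13. Grace eliminated.
Round 4: Rosa 32, Farid 13. Rosa has a majority (≥23).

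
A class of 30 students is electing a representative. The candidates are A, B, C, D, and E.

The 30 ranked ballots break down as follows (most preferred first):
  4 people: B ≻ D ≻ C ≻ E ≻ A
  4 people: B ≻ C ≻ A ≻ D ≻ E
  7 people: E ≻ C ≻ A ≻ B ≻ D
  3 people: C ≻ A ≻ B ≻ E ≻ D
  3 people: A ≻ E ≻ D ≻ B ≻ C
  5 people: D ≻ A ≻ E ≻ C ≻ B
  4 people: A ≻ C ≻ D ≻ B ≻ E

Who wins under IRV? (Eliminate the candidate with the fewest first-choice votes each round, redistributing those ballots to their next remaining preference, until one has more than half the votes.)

Round 1: A 7, B 8, C 3, D 5, E 7. C eliminated.
Round 2: A 10, B 8, D 5, E 7. D eliminated.
Round 3: A 15, B 8, E 7. E eliminated.
Round 4: A 22, B 8. A has a majority (≥16).

A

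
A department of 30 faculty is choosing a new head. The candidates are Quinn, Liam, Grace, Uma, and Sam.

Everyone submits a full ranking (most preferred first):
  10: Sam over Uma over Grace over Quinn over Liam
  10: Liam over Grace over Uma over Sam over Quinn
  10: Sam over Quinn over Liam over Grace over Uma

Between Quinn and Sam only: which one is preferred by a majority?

Quinn is ranked above Sam on 0 ballots; Sam above Quinn on 30.

Sam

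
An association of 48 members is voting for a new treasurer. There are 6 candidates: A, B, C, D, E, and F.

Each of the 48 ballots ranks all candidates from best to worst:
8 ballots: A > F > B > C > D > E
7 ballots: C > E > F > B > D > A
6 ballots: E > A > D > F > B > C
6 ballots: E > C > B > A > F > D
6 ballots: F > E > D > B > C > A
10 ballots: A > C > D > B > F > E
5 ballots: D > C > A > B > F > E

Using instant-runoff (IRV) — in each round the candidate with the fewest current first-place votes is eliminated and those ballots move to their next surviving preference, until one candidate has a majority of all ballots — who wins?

Round 1: A 18, B 0, C 7, D 5, E 12, F 6. B eliminated.
Round 2: A 18, C 7, D 5, E 12, F 6. D eliminated.
Round 3: A 18, C 12, E 12, F 6. F eliminated.
Round 4: A 18, C 12, E 18. C eliminated.
Round 5: A 23, E 25. E has a majority (≥25).

E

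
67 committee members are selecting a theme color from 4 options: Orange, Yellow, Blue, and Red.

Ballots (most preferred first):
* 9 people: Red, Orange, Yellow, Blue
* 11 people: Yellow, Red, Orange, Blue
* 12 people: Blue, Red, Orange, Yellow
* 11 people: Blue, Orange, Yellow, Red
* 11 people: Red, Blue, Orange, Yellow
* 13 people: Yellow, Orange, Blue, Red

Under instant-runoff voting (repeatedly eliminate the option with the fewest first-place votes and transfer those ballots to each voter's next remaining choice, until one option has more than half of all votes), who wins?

Round 1: Orange 0, Yellow 24, Blue 23, Red 20. Orange eliminated.
Round 2: Yellow 24, Blue 23, Red 20. Red eliminated.
Round 3: Yellow 33, Blue 34. Blue has a majority (≥34).

Blue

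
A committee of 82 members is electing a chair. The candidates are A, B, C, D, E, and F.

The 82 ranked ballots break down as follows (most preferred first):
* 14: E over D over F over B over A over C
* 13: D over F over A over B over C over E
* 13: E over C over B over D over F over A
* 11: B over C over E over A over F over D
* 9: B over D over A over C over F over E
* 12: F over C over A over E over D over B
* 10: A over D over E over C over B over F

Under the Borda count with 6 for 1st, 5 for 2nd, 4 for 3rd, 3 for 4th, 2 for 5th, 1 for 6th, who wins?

A: 14×2 + 13×4 + 13×1 + 11×3 + 9×4 + 12×4 + 10×6 = 270
B: 14×3 + 13×3 + 13×4 + 11×6 + 9×6 + 12×1 + 10×2 = 285
C: 14×1 + 13×2 + 13×5 + 11×5 + 9×3 + 12×5 + 10×3 = 277
D: 14×5 + 13×6 + 13×3 + 11×1 + 9×5 + 12×2 + 10×5 = 317
E: 14×6 + 13×1 + 13×6 + 11×4 + 9×1 + 12×3 + 10×4 = 304
F: 14×4 + 13×5 + 13×2 + 11×2 + 9×2 + 12×6 + 10×1 = 269

D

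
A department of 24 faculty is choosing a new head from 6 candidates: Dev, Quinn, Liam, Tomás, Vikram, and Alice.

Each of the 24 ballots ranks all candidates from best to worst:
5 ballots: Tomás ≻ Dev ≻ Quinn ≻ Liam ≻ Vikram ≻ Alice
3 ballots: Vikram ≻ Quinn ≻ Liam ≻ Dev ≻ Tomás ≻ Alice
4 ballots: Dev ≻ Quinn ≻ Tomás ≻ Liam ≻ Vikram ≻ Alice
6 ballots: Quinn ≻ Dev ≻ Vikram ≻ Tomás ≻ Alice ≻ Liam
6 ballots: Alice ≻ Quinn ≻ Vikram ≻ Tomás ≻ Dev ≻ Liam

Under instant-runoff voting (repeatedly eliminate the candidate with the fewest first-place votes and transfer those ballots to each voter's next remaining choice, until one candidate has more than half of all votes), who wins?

Round 1: Dev 4, Quinn 6, Liam 0, Tomás 5, Vikram 3, Alice 6. Liam eliminated.
Round 2: Dev 4, Quinn 6, Tomás 5, Vikram 3, Alice 6. Vikram eliminated.
Round 3: Dev 4, Quinn 9, Tomás 5, Alice 6. Dev eliminated.
Round 4: Quinn 13, Tomás 5, Alice 6. Quinn has a majority (≥13).

Quinn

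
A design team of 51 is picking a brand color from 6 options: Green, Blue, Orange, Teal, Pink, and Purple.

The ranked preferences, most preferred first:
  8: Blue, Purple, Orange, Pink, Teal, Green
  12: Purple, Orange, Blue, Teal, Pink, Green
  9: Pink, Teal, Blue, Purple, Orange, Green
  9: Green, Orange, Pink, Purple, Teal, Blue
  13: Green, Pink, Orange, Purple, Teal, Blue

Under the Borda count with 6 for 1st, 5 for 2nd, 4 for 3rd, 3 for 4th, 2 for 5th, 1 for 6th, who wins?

Green: 8×1 + 12×1 + 9×1 + 9×6 + 13×6 = 161
Blue: 8×6 + 12×4 + 9×4 + 9×1 + 13×1 = 154
Orange: 8×4 + 12×5 + 9×2 + 9×5 + 13×4 = 207
Teal: 8×2 + 12×3 + 9×5 + 9×2 + 13×2 = 141
Pink: 8×3 + 12×2 + 9×6 + 9×4 + 13×5 = 203
Purple: 8×5 + 12×6 + 9×3 + 9×3 + 13×3 = 205

Orange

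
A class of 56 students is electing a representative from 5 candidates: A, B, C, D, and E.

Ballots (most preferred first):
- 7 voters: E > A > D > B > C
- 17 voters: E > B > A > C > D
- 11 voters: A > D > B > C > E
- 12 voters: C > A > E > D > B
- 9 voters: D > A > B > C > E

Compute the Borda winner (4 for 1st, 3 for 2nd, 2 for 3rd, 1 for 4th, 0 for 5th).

A: 7×3 + 17×2 + 11×4 + 12×3 + 9×3 = 162
B: 7×1 + 17×3 + 11×2 + 12×0 + 9×2 = 98
C: 7×0 + 17×1 + 11×1 + 12×4 + 9×1 = 85
D: 7×2 + 17×0 + 11×3 + 12×1 + 9×4 = 95
E: 7×4 + 17×4 + 11×0 + 12×2 + 9×0 = 120

A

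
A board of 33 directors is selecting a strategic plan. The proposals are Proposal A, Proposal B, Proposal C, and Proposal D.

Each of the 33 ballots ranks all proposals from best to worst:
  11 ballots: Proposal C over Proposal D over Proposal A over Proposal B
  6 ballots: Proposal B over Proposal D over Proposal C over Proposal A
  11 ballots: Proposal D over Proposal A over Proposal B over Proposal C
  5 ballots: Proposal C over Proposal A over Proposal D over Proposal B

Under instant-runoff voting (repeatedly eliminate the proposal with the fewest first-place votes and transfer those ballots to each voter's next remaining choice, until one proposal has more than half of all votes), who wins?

Round 1: Proposal A 0, Proposal B 6, Proposal C 16, Proposal D 11. Proposal A eliminated.
Round 2: Proposal B 6, Proposal C 16, Proposal D 11. Proposal B eliminated.
Round 3: Proposal C 16, Proposal D 17. Proposal D has a majority (≥17).

Proposal D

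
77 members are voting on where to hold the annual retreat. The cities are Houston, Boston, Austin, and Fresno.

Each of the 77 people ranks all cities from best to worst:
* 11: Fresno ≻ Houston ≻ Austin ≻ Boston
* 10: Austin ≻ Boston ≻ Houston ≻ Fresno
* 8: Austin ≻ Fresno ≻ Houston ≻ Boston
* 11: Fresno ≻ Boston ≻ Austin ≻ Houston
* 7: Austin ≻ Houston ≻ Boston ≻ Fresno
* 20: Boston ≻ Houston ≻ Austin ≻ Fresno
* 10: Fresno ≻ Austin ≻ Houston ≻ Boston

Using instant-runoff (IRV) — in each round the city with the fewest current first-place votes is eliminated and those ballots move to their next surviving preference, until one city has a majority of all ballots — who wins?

Round 1: Houston 0, Boston 20, Austin 25, Fresno 32. Houston eliminated.
Round 2: Boston 20, Austin 25, Fresno 32. Boston eliminated.
Round 3: Austin 45, Fresno 32. Austin has a majority (≥39).

Austin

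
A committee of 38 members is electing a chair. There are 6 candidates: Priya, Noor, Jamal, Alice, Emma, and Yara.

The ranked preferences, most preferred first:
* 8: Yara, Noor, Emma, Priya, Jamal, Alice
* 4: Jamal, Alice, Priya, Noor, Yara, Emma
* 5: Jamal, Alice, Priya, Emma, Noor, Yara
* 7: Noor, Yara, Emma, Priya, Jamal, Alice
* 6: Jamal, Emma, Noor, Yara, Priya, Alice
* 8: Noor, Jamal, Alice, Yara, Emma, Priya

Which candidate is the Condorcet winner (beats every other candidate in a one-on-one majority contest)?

Noor

Noor vs Priya: 29–9
Noor vs Jamal: 23–15
Noor vs Alice: 29–9
Noor vs Emma: 27–11
Noor vs Yara: 30–8
Noor beats every other candidate.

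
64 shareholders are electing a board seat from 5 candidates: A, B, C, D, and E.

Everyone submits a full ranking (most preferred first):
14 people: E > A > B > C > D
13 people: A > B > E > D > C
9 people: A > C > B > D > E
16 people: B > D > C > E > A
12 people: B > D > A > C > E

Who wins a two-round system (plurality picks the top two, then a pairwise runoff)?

A

Round 1 first-place votes: A 22, B 28, C 0, D 0, E 14. B and A advance.
Runoff: B is ranked above A on 28 ballots, A above B on 36.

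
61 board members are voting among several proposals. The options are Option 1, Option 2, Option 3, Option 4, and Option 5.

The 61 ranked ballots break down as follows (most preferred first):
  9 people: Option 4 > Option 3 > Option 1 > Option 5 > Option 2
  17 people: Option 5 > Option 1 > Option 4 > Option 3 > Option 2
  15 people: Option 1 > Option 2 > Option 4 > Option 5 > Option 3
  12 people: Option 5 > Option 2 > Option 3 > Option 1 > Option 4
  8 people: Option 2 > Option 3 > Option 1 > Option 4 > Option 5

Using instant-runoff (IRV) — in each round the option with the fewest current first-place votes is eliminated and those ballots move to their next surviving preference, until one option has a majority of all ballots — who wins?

Option 1

Round 1: Option 1 15, Option 2 8, Option 3 0, Option 4 9, Option 5 29. Option 3 eliminated.
Round 2: Option 1 15, Option 2 8, Option 4 9, Option 5 29. Option 2 eliminated.
Round 3: Option 1 23, Option 4 9, Option 5 29. Option 4 eliminated.
Round 4: Option 1 32, Option 5 29. Option 1 has a majority (≥31).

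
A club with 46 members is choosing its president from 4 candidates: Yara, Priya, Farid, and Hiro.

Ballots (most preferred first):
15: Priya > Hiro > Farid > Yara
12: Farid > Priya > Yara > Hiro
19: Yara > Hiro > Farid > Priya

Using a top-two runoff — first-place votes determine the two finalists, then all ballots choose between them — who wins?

Round 1 first-place votes: Yara 19, Priya 15, Farid 12, Hiro 0. Yara and Priya advance.
Runoff: Yara is ranked above Priya on 19 ballots, Priya above Yara on 27.

Priya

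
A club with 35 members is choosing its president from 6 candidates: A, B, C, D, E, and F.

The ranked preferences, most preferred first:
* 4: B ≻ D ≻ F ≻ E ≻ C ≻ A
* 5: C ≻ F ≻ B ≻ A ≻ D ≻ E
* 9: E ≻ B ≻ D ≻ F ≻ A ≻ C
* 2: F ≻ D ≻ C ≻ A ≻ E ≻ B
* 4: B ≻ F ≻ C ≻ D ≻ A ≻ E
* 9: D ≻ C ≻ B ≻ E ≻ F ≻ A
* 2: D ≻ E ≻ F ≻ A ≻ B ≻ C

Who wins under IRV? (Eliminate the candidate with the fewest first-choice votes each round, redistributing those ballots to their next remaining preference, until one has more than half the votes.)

B

Round 1: A 0, B 8, C 5, D 11, E 9, F 2. A eliminated.
Round 2: B 8, C 5, D 11, E 9, F 2. F eliminated.
Round 3: B 8, C 5, D 13, E 9. C eliminated.
Round 4: B 13, D 13, E 9. E eliminated.
Round 5: B 22, D 13. B has a majority (≥18).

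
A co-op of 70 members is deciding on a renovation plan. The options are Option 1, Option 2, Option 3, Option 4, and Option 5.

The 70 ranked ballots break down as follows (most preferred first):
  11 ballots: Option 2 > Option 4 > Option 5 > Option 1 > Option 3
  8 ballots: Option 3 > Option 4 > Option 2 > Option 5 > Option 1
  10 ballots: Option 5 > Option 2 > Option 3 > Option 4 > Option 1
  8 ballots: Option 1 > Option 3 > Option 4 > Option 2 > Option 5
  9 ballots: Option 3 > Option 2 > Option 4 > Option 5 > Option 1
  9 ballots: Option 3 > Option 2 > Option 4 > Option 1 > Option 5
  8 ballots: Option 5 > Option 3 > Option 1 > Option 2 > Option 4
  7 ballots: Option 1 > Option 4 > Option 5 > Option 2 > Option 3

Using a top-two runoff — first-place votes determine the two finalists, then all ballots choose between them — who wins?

Round 1 first-place votes: Option 1 15, Option 2 11, Option 3 26, Option 4 0, Option 5 18. Option 3 and Option 5 advance.
Runoff: Option 3 is ranked above Option 5 on 34 ballots, Option 5 above Option 3 on 36.

Option 5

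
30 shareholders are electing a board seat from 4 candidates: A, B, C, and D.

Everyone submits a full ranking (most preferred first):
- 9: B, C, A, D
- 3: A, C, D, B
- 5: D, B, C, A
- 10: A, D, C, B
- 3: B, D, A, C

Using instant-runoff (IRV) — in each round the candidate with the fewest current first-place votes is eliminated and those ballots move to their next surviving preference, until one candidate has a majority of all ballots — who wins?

Round 1: A 13, B 12, C 0, D 5. C eliminated.
Round 2: A 13, B 12, D 5. D eliminated.
Round 3: A 13, B 17. B has a majority (≥16).

B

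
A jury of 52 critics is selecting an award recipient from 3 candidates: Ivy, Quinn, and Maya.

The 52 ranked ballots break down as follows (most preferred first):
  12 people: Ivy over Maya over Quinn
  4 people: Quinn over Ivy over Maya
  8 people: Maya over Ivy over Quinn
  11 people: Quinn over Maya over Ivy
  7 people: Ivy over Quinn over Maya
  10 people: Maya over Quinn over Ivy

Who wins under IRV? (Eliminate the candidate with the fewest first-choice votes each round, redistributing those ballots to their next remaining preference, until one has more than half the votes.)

Maya

Round 1: Ivy 19, Quinn 15, Maya 18. Quinn eliminated.
Round 2: Ivy 23, Maya 29. Maya has a majority (≥27).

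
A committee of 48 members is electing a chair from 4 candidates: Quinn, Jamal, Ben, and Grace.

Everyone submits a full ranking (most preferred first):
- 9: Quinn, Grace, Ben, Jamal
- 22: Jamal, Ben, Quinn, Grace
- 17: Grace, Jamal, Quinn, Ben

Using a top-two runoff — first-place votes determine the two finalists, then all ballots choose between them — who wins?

Round 1 first-place votes: Quinn 9, Jamal 22, Ben 0, Grace 17. Jamal and Grace advance.
Runoff: Jamal is ranked above Grace on 22 ballots, Grace above Jamal on 26.

Grace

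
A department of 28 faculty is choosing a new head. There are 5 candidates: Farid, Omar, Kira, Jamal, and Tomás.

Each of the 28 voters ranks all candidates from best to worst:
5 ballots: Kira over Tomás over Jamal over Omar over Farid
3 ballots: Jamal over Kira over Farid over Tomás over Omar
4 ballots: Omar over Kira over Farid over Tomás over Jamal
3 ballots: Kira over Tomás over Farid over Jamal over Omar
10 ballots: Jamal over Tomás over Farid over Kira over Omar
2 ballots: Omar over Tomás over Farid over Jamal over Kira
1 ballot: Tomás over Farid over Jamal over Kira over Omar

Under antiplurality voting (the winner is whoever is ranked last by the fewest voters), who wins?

Last-place votes: Farid 5, Omar 17, Kira 2, Jamal 4, Tomás 0.

Tomás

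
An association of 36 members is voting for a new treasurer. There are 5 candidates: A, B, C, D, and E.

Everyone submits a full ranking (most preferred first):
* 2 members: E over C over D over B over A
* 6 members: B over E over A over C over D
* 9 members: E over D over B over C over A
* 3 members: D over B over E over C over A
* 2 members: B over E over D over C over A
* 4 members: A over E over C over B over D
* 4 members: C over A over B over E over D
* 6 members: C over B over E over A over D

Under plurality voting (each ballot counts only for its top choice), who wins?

E

First-place votes: A 4, B 8, C 10, D 3, E 11.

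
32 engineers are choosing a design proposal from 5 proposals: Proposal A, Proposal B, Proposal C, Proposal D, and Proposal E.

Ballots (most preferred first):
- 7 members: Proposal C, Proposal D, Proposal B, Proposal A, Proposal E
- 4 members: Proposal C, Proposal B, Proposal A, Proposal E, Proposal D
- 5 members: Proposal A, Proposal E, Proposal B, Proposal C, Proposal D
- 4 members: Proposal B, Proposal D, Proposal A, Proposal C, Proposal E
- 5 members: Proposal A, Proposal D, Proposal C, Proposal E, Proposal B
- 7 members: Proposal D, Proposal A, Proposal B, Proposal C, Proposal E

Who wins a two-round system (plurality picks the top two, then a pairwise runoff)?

Round 1 first-place votes: Proposal A 10, Proposal B 4, Proposal C 11, Proposal D 7, Proposal E 0. Proposal C and Proposal A advance.
Runoff: Proposal C is ranked above Proposal A on 11 ballots, Proposal A above Proposal C on 21.

Proposal A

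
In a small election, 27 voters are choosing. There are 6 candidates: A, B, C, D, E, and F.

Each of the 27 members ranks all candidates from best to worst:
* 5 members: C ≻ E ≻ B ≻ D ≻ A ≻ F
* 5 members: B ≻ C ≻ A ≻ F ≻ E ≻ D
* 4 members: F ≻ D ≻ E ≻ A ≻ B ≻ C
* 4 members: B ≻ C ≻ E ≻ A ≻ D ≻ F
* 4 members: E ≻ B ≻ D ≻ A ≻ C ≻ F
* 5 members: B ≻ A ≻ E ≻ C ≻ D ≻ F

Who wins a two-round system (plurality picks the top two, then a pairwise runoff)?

Round 1 first-place votes: A 0, B 14, C 5, D 0, E 4, F 4. B and C advance.
Runoff: B is ranked above C on 22 ballots, C above B on 5.

B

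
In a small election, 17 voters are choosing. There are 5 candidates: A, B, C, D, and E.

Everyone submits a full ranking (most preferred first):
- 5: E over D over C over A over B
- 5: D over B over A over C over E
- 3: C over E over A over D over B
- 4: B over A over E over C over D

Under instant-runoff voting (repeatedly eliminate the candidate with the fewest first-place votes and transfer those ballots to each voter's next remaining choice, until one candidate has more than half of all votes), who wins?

Round 1: A 0, B 4, C 3, D 5, E 5. A eliminated.
Round 2: B 4, C 3, D 5, E 5. C eliminated.
Round 3: B 4, D 5, E 8. B eliminated.
Round 4: D 5, E 12. E has a majority (≥9).

E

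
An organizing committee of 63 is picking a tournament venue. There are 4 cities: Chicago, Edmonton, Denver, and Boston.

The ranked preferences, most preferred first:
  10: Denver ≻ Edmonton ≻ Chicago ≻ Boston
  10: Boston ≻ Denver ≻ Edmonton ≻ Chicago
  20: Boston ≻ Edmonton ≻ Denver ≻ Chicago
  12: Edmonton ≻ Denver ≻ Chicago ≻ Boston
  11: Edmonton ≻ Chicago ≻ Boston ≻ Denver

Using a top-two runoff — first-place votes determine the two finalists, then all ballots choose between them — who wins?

Round 1 first-place votes: Chicago 0, Edmonton 23, Denver 10, Boston 30. Boston and Edmonton advance.
Runoff: Boston is ranked above Edmonton on 30 ballots, Edmonton above Boston on 33.

Edmonton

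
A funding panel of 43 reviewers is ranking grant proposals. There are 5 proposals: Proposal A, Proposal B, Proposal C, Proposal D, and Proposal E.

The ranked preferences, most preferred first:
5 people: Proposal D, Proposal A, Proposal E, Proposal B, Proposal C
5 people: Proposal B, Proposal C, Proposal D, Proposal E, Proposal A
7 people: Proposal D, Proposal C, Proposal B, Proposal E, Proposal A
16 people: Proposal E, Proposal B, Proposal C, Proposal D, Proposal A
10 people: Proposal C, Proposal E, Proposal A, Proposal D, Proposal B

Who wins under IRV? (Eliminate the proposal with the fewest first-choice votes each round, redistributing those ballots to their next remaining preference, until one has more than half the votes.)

Proposal C

Round 1: Proposal A 0, Proposal B 5, Proposal C 10, Proposal D 12, Proposal E 16. Proposal A eliminated.
Round 2: Proposal B 5, Proposal C 10, Proposal D 12, Proposal E 16. Proposal B eliminated.
Round 3: Proposal C 15, Proposal D 12, Proposal E 16. Proposal D eliminated.
Round 4: Proposal C 22, Proposal E 21. Proposal C has a majority (≥22).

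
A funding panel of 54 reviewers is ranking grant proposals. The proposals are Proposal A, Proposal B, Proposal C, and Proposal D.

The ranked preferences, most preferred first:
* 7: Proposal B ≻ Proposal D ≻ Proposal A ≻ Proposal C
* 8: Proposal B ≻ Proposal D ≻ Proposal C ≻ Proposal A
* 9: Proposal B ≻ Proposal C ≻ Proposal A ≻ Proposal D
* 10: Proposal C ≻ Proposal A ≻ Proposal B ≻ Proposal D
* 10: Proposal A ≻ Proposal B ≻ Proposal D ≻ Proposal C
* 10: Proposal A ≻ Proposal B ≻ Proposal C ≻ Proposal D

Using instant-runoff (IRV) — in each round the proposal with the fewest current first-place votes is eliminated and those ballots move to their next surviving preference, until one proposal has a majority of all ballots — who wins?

Round 1: Proposal A 20, Proposal B 24, Proposal C 10, Proposal D 0. Proposal D eliminated.
Round 2: Proposal A 20, Proposal B 24, Proposal C 10. Proposal C eliminated.
Round 3: Proposal A 30, Proposal B 24. Proposal A has a majority (≥28).

Proposal A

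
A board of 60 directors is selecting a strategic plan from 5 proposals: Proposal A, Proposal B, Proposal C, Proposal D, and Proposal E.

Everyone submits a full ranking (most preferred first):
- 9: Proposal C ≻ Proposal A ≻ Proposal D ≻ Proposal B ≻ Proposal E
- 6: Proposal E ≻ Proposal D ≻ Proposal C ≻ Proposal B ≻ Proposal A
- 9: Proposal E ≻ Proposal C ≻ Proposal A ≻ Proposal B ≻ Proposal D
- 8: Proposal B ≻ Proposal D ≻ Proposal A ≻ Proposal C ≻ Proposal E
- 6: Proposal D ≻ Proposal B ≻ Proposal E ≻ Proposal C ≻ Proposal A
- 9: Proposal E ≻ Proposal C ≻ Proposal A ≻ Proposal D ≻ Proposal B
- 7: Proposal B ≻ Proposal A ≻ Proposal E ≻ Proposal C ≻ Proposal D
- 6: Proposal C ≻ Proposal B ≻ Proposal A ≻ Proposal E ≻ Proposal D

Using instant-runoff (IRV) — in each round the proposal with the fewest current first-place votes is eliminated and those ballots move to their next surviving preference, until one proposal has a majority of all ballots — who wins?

Round 1: Proposal A 0, Proposal B 15, Proposal C 15, Proposal D 6, Proposal E 24. Proposal A eliminated.
Round 2: Proposal B 15, Proposal C 15, Proposal D 6, Proposal E 24. Proposal D eliminated.
Round 3: Proposal B 21, Proposal C 15, Proposal E 24. Proposal C eliminated.
Round 4: Proposal B 36, Proposal E 24. Proposal B has a majority (≥31).

Proposal B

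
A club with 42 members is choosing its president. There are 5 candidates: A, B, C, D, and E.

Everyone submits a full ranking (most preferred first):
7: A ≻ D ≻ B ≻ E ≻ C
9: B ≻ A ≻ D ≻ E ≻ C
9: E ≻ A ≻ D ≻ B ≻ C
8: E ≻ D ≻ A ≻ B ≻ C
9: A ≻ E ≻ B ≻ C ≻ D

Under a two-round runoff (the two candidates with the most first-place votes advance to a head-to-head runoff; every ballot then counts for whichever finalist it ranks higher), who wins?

A

Round 1 first-place votes: A 16, B 9, C 0, D 0, E 17. E and A advance.
Runoff: E is ranked above A on 17 ballots, A above E on 25.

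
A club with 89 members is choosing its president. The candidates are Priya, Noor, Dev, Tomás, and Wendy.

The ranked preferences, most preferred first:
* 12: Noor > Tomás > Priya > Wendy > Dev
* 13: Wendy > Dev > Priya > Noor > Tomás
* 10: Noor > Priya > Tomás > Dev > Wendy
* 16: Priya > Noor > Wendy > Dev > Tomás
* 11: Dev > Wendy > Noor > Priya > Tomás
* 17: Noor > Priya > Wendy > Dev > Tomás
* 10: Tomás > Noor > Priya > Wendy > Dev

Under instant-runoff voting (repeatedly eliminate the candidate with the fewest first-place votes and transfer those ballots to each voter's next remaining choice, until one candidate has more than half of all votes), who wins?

Noor

Round 1: Priya 16, Noor 39, Dev 11, Tomás 10, Wendy 13. Tomás eliminated.
Round 2: Priya 16, Noor 49, Dev 11, Wendy 13. Noor has a majority (≥45).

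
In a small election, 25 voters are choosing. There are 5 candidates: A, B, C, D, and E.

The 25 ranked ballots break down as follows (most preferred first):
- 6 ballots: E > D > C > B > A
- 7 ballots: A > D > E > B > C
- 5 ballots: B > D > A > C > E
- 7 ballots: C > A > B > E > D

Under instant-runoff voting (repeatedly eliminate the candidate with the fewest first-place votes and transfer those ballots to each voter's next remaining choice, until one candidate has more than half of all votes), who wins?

Round 1: A 7, B 5, C 7, D 0, E 6. D eliminated.
Round 2: A 7, B 5, C 7, E 6. B eliminated.
Round 3: A 12, C 7, E 6. E eliminated.
Round 4: A 12, C 13. C has a majority (≥13).

C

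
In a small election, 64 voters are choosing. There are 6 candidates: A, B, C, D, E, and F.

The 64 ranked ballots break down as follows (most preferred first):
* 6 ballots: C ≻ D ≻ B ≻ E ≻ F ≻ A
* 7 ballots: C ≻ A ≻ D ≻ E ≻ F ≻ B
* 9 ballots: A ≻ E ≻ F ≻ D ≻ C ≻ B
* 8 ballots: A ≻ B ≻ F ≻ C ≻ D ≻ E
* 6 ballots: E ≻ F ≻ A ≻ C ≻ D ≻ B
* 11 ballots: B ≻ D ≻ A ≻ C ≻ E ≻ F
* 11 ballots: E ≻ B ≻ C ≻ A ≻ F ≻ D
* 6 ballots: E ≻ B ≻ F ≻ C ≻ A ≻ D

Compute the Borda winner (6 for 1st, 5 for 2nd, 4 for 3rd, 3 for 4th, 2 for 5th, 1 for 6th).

A: 6×1 + 7×5 + 9×6 + 8×6 + 6×4 + 11×4 + 11×3 + 6×2 = 256
B: 6×4 + 7×1 + 9×1 + 8×5 + 6×1 + 11×6 + 11×5 + 6×5 = 237
C: 6×6 + 7×6 + 9×2 + 8×3 + 6×3 + 11×3 + 11×4 + 6×3 = 233
D: 6×5 + 7×4 + 9×3 + 8×2 + 6×2 + 11×5 + 11×1 + 6×1 = 185
E: 6×3 + 7×3 + 9×5 + 8×1 + 6×6 + 11×2 + 11×6 + 6×6 = 252
F: 6×2 + 7×2 + 9×4 + 8×4 + 6×5 + 11×1 + 11×2 + 6×4 = 181

A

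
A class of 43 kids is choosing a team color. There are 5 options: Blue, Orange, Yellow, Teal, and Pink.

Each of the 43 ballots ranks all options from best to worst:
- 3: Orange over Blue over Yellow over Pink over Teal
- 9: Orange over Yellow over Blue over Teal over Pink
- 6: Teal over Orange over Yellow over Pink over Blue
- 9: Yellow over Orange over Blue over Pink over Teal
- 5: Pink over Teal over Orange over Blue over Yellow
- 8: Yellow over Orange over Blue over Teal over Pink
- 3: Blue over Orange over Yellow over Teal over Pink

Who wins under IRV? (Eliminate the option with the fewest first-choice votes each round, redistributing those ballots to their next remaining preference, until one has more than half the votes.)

Round 1: Blue 3, Orange 12, Yellow 17, Teal 6, Pink 5. Blue eliminated.
Round 2: Orange 15, Yellow 17, Teal 6, Pink 5. Pink eliminated.
Round 3: Orange 15, Yellow 17, Teal 11. Teal eliminated.
Round 4: Orange 26, Yellow 17. Orange has a majority (≥22).

Orange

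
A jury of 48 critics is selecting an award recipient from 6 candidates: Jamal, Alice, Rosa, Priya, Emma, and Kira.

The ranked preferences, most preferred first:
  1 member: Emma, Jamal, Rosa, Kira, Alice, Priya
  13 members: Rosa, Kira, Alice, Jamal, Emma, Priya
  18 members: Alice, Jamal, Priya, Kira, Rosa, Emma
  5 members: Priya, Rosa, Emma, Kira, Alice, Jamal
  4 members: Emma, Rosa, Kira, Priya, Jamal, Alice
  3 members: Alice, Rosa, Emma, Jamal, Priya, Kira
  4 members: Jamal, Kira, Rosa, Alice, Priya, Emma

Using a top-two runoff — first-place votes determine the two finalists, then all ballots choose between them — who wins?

Rosa

Round 1 first-place votes: Jamal 4, Alice 21, Rosa 13, Priya 5, Emma 5, Kira 0. Alice and Rosa advance.
Runoff: Alice is ranked above Rosa on 21 ballots, Rosa above Alice on 27.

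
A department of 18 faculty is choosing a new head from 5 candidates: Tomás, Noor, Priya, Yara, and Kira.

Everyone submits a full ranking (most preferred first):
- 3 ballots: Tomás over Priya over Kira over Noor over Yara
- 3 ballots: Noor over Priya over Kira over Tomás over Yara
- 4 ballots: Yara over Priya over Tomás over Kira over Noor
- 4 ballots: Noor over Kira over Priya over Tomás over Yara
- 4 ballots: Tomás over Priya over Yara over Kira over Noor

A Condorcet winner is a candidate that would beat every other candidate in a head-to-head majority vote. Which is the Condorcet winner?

Priya

Priya vs Tomás: 11–7
Priya vs Noor: 11–7
Priya vs Yara: 14–4
Priya vs Kira: 14–4
Priya beats every other candidate.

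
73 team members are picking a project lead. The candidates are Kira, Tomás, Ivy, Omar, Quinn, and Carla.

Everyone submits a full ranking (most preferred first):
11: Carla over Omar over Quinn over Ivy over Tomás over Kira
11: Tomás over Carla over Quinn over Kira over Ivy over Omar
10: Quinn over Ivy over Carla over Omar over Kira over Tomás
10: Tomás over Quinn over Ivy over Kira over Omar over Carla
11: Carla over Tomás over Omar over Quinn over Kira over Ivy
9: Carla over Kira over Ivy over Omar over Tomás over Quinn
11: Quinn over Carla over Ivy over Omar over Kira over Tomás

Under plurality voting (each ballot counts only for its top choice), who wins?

Carla

First-place votes: Kira 0, Tomás 21, Ivy 0, Omar 0, Quinn 21, Carla 31.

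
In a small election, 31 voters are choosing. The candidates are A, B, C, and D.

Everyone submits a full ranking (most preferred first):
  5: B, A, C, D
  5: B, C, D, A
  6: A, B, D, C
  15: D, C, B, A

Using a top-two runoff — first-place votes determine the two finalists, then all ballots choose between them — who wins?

B

Round 1 first-place votes: A 6, B 10, C 0, D 15. D and B advance.
Runoff: D is ranked above B on 15 ballots, B above D on 16.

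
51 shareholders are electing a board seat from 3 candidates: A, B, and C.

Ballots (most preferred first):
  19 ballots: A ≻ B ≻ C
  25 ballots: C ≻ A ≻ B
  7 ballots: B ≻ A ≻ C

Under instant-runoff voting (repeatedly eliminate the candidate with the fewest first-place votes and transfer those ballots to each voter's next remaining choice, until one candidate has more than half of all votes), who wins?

Round 1: A 19, B 7, C 25. B eliminated.
Round 2: A 26, C 25. A has a majority (≥26).

A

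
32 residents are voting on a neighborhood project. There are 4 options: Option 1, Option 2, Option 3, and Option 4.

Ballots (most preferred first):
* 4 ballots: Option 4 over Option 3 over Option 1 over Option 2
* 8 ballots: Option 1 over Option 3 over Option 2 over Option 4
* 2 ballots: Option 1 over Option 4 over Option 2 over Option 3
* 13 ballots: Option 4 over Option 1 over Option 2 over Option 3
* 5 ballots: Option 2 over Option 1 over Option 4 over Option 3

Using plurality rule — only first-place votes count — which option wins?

Option 4

First-place votes: Option 1 10, Option 2 5, Option 3 0, Option 4 17.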